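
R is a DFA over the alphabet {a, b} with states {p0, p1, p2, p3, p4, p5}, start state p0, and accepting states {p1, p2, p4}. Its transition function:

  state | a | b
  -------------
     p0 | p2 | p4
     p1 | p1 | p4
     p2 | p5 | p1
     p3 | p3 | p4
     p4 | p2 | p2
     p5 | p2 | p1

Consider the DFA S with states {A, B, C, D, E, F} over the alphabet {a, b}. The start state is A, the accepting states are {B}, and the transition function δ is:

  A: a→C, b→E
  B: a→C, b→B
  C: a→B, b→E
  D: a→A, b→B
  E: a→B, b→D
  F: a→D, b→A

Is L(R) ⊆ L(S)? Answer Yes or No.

The string a is in L(R) but not in L(S).
So L(R) ⊄ L(S).

No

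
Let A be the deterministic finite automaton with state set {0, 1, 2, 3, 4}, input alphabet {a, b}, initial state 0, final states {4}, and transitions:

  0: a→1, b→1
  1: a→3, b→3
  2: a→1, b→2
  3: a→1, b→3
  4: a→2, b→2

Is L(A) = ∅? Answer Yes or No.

The states reachable from the start state are {0, 1, 3}.
None of the accepting states {4} is reachable, so no string is accepted and L(A) = ∅.

Yes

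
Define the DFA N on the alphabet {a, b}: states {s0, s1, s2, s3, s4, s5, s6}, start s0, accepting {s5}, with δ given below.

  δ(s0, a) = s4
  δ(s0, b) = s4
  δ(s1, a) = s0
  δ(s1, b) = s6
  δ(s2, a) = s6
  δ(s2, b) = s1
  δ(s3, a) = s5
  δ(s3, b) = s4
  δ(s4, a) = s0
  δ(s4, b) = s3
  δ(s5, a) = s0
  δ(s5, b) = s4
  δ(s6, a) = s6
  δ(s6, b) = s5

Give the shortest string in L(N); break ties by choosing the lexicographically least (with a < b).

A breadth-first search from s0 reaches an accepting state first via the path s0 → s4 → s3 → s5 on input aba.
No string of length < 3 is accepted (BFS exhausts all shorter strings without reaching an accepting state), and aba is the lexicographically least accepting string of length 3.

aba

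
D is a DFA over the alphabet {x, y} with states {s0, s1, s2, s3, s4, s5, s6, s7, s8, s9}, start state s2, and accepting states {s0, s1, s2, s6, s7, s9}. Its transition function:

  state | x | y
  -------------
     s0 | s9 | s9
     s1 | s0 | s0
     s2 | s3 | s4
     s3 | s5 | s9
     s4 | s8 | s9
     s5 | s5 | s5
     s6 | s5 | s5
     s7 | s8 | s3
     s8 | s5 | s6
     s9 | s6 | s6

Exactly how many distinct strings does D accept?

8

The useful subgraph on states {s2, s3, s4, s6, s8, s9} is acyclic, so L(D) is finite; the longest accepting path visits 4 useful states, giving maximum string length 3.
Counting accepting paths from s2 by length: 1 of length 0, 2 of length 2, 5 of length 3. Total 8.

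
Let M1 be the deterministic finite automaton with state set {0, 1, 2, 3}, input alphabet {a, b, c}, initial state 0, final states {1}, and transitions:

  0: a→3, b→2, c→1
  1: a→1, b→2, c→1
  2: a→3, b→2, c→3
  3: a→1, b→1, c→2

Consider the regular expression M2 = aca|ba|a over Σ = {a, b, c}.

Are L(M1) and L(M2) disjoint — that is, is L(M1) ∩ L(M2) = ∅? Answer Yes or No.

Converting the expression M2 to a DFA (subset construction, then merging equivalent states) gives the minimal DFA with states {r0, r1, r2, r3, r4}, start state r0, accepting states {r1, r4} and transitions r0: a→r1, b→r2, c→r3; r1: a→r3, b→r3, c→r2; r2: a→r4, b→r3, c→r3; r3: a→r3, b→r3, c→r3; r4: a→r3, b→r3, c→r3.
Exploring the product automaton M1 × M2 from the start pair (0, r0), following both machines on each input symbol, reaches 7 state pairs: (0, r0), (3, r1), (2, r2), (1, r3), (3, r4), (2, r3), (3, r3).
M1 accepts in {1} and M2 accepts in {r1, r4}; no reachable pair has both components accepting, so no string drives both machines to acceptance simultaneously and L(M1) ∩ L(M2) = ∅.
So no string is accepted by both, and the intersection is empty.

Yes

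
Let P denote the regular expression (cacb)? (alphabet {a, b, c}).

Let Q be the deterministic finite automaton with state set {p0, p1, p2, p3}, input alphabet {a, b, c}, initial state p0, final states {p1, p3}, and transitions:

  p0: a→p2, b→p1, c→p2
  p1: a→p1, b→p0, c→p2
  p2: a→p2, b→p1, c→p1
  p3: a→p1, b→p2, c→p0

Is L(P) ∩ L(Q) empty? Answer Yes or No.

Yes

Converting the expression P to a DFA (subset construction, then merging equivalent states) gives the minimal DFA with states {r0, r1, r2, r3, r4, r5}, start state r0, accepting states {r0, r5} and transitions r0: a→r1, b→r1, c→r2; r1: a→r1, b→r1, c→r1; r2: a→r3, b→r1, c→r1; r3: a→r1, b→r1, c→r4; r4: a→r1, b→r5, c→r1; r5: a→r1, b→r1, c→r1.
Exploring the product automaton P × Q from the start pair (r0, p0), following both machines on each input symbol, reaches 8 state pairs: (r0, p0), (r1, p2), (r1, p1), (r2, p2), (r1, p0), (r3, p2), (r4, p1), (r5, p0).
P accepts in {r0, r5} and Q accepts in {p1, p3}; no reachable pair has both components accepting, so no string drives both machines to acceptance simultaneously and L(P) ∩ L(Q) = ∅.
So no string is accepted by both, and the intersection is empty.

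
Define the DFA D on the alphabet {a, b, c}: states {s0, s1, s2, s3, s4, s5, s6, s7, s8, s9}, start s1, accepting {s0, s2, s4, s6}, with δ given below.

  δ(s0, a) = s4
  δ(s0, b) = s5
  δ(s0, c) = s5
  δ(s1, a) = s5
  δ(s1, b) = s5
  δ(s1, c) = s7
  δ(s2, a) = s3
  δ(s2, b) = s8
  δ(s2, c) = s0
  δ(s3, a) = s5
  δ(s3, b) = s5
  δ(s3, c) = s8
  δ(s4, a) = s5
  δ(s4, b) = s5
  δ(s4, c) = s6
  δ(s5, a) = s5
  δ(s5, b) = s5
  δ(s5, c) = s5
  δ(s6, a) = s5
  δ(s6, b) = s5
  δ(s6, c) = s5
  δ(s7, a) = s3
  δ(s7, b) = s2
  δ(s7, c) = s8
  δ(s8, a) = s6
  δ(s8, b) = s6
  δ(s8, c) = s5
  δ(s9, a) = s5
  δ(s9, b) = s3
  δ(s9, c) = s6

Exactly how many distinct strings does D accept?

12

The useful subgraph on states {s0, s1, s2, s3, s4, s6, s7, s8} is acyclic, so L(D) is finite; the longest accepting path visits 6 useful states, giving maximum string length 5.
Counting accepting paths from s1 by length: 1 of length 2, 3 of length 3, 5 of length 4, 3 of length 5. Total 12.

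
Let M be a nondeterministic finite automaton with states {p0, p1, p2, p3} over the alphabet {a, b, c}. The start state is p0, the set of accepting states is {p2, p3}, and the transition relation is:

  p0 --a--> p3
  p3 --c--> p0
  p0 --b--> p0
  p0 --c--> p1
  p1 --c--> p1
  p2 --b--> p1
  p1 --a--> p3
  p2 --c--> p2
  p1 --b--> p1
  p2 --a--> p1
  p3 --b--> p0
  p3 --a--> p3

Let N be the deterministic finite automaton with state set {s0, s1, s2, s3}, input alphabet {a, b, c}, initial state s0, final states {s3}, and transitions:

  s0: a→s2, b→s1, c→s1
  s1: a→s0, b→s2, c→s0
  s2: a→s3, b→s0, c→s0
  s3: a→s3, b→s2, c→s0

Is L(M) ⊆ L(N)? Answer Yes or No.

No

The string a is in L(M) but not in L(N).
So L(M) ⊄ L(N).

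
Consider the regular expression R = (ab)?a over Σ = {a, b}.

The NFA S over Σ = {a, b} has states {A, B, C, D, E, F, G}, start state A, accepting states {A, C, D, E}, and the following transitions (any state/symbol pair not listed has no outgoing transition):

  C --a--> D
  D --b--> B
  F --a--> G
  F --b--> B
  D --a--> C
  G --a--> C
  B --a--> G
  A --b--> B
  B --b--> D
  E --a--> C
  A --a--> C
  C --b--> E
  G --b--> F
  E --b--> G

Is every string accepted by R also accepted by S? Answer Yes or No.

Converting the expression R to a DFA (subset construction, then merging equivalent states) gives the minimal DFA with states {r0, r1, r2, r3, r4}, start state r0, accepting states {r1, r4} and transitions r0: a→r1, b→r2; r1: a→r2, b→r3; r2: a→r2, b→r2; r3: a→r4, b→r2; r4: a→r2, b→r2.
Exploring the product automaton R × S from the start pair (r0, A), following both machines on each input symbol, reaches 10 state pairs: (r0, A), (r1, C), (r2, B), (r2, D), (r3, E), (r2, G), (r2, C), (r4, C), (r2, F), (r2, E).
R accepts in {r1, r4} and S accepts in {A, C, D, E}. The reachable pairs whose R-component is accepting are (r1, C), (r4, C); in each of them the S-component is accepting too, so the product for L(R) \ L(S) (R-component accepting, S-component rejecting) has no reachable accepting pair and the difference is empty.
Hence every string in L(R) is also in L(S).

Yes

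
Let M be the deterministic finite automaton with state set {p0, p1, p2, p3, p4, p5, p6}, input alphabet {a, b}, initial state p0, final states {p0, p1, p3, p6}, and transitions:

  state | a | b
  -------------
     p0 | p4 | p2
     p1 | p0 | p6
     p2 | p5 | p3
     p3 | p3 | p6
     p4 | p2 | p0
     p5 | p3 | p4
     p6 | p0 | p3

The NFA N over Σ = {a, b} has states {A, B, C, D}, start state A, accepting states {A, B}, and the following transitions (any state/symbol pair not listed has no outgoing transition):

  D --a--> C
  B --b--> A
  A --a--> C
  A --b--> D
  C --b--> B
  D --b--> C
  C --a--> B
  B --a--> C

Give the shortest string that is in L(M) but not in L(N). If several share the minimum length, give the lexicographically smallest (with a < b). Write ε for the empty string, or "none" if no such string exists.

bb

The string bb is accepted by M but not by N.
No shorter string lies in the difference, and bb is the lexicographically first length-2 string in L(M) \ L(N).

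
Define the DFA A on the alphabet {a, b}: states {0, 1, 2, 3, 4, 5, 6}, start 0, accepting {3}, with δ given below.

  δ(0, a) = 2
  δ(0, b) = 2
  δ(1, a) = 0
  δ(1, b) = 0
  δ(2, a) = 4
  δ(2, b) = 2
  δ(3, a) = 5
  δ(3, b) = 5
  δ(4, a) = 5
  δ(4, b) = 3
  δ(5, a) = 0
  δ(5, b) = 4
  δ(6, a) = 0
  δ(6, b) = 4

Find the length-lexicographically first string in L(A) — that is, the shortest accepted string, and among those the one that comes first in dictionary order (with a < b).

A breadth-first search from 0 reaches an accepting state first via the path 0 → 2 → 4 → 3 on input aab.
No string of length < 3 is accepted (BFS exhausts all shorter strings without reaching an accepting state), and aab is the lexicographically least accepting string of length 3.

aab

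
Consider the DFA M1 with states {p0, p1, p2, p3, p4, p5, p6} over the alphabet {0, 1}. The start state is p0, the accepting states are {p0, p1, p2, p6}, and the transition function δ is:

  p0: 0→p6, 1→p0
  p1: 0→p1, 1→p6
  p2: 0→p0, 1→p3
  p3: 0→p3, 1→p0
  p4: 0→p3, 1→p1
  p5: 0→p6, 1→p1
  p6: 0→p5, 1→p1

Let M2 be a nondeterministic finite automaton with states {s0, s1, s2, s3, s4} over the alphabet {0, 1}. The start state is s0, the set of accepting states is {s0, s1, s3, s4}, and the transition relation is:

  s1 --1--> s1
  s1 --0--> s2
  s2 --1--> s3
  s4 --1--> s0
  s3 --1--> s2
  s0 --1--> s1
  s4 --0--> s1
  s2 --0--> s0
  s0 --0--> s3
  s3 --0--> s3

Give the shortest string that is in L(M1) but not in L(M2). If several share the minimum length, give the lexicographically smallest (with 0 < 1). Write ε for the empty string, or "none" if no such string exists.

01

The string 01 is accepted by M1 but not by M2.
No shorter string lies in the difference, and 01 is the lexicographically first length-2 string in L(M1) \ L(M2).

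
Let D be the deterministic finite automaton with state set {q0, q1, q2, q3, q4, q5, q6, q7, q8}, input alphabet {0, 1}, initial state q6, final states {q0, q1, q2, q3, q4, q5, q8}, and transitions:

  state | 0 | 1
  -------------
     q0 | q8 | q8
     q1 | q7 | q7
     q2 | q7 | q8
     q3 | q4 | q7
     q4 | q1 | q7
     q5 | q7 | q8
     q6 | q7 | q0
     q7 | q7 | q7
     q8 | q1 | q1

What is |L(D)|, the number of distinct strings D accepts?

7

The useful subgraph on states {q0, q1, q6, q8} is acyclic, so L(D) is finite; the longest accepting path visits 4 useful states, giving maximum string length 3.
Counting accepting paths from q6 by length: 1 of length 1, 2 of length 2, 4 of length 3. Total 7.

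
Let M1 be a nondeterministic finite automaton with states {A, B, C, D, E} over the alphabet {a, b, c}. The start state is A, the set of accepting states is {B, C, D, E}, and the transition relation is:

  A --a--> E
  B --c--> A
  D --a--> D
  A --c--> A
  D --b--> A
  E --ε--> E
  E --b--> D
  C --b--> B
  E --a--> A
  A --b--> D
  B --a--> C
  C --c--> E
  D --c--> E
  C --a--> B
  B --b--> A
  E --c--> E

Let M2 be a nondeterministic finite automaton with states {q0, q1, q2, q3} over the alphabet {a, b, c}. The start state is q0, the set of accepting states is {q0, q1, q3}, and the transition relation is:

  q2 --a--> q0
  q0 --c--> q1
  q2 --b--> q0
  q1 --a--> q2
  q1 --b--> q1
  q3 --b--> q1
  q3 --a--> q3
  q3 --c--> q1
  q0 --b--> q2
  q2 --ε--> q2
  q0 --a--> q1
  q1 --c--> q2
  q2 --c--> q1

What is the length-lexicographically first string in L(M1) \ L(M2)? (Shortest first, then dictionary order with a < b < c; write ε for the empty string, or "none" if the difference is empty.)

b

The string b is accepted by M1 but not by M2.
No shorter string lies in the difference, and b is the lexicographically first length-1 string in L(M1) \ L(M2).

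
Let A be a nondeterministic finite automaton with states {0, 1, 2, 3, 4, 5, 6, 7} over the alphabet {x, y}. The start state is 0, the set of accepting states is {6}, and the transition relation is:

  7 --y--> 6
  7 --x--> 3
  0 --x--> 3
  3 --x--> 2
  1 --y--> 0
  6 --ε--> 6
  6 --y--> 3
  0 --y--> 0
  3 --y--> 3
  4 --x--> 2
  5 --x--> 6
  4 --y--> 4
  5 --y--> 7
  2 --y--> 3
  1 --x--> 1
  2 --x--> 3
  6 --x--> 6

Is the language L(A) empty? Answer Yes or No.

Yes

The states reachable from the start state are {0, 2, 3}.
None of the accepting states {6} is reachable, so no string is accepted and L(A) = ∅.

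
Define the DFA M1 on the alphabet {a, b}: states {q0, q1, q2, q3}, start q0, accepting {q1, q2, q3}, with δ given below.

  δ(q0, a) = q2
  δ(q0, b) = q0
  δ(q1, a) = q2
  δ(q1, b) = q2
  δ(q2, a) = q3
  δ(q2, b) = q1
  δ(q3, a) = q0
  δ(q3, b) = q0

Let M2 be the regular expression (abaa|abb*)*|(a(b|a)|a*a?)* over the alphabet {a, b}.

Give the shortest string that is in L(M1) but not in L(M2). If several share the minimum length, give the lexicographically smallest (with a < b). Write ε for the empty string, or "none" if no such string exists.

The string ba is accepted by M1 but not by M2.
No shorter string lies in the difference, and ba is the lexicographically first length-2 string in L(M1) \ L(M2).

ba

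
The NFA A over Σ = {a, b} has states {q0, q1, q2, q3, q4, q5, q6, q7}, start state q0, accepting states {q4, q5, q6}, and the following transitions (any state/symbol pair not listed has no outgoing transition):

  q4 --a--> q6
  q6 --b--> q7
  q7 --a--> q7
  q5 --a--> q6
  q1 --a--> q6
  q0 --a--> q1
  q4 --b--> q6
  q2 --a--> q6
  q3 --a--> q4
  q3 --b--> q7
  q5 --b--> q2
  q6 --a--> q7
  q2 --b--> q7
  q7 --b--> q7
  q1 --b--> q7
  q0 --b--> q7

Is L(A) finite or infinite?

finite

The useful states (reachable from q0 and able to reach an accepting state) are {q0, q1, q6}.
Restricted to these states the transition graph has no cycle, so every accepting path has bounded length and L is finite.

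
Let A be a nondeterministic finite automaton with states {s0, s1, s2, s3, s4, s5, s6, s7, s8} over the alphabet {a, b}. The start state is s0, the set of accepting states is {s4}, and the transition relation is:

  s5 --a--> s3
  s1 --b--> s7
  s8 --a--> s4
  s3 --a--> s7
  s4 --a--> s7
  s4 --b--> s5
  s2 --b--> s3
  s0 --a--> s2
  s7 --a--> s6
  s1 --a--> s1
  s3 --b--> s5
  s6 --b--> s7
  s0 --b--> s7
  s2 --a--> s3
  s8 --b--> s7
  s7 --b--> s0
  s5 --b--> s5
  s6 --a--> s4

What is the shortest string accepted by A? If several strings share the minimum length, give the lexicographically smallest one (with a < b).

baa

A breadth-first search from s0 reaches an accepting state first via the path s0 → s7 → s6 → s4 on input baa.
No string of length < 3 is accepted (BFS exhausts all shorter strings without reaching an accepting state), and baa is the lexicographically least accepting string of length 3.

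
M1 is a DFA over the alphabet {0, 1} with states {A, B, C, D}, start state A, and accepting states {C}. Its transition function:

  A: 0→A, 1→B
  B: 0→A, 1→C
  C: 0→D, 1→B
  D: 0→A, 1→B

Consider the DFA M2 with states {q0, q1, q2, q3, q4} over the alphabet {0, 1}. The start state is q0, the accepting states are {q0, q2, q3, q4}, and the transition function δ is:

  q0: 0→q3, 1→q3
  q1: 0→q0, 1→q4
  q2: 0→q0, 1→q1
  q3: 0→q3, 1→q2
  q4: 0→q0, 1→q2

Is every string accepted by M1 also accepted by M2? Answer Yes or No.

No

The string 011 is in L(M1) but not in L(M2).
So L(M1) ⊄ L(M2).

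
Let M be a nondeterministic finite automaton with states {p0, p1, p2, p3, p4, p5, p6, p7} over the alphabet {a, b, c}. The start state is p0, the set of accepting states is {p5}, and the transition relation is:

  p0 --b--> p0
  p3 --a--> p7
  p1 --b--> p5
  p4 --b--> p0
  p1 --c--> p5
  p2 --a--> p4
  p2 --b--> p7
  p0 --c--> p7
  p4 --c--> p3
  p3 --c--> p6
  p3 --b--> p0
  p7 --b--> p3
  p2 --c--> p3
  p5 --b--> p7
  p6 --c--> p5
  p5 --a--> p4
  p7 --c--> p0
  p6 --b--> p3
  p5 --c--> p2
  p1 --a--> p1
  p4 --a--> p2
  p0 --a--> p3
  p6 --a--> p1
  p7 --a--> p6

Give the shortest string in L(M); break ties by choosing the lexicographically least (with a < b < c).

A breadth-first search from p0 reaches an accepting state first via the path p0 → p3 → p6 → p5 on input acc.
No string of length < 3 is accepted (BFS exhausts all shorter strings without reaching an accepting state), and acc is the lexicographically least accepting string of length 3.

acc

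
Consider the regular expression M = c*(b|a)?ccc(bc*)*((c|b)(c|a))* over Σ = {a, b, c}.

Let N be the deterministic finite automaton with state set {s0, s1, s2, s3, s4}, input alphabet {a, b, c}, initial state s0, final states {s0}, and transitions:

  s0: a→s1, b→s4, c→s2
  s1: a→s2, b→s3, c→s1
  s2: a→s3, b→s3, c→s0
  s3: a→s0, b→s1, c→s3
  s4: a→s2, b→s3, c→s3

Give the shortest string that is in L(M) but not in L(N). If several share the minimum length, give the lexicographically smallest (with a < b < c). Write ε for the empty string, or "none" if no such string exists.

ccc

The string ccc is accepted by M but not by N.
No shorter string lies in the difference, and ccc is the lexicographically first length-3 string in L(M) \ L(N).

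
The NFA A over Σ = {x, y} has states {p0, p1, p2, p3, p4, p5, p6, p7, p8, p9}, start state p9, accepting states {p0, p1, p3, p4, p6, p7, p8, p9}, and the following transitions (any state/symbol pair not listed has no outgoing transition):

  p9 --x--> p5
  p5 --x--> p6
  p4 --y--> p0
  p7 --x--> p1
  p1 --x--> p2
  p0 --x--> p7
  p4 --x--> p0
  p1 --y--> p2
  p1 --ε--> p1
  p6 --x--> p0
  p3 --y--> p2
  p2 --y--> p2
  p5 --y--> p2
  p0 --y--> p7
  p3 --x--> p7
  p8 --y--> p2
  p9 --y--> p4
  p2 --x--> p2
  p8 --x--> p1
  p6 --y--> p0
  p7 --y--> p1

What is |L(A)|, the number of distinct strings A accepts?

The useful subgraph on states {p0, p1, p4, p5, p6, p7, p9} is acyclic, so L(A) is finite; the longest accepting path visits 6 useful states, giving maximum string length 5.
Counting accepting paths from p9 by length: 1 of length 0, 1 of length 1, 3 of length 2, 6 of length 3, 12 of length 4, 8 of length 5. Total 31.

31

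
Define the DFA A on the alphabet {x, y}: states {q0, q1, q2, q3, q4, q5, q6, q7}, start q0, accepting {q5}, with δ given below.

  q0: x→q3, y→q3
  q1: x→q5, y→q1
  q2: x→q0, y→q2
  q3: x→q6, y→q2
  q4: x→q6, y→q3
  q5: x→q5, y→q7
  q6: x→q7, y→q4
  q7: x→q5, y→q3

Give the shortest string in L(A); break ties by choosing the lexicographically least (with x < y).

xxxx

A breadth-first search from q0 reaches an accepting state first via the path q0 → q3 → q6 → q7 → q5 on input xxxx.
No string of length < 4 is accepted (BFS exhausts all shorter strings without reaching an accepting state), and xxxx is the lexicographically least accepting string of length 4.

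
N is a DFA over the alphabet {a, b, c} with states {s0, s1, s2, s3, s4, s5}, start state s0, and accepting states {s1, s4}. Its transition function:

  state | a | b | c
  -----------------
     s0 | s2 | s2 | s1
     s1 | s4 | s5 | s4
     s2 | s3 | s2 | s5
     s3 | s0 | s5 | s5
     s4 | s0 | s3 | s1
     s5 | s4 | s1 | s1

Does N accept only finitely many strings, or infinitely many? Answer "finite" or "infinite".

State s0 is reachable from the start and can reach an accepting state, and it lies on the cycle s0 → s1 → s4 → s0.
Traversing that cycle any number of times yields accepted strings of unbounded length, so the language is infinite.

infinite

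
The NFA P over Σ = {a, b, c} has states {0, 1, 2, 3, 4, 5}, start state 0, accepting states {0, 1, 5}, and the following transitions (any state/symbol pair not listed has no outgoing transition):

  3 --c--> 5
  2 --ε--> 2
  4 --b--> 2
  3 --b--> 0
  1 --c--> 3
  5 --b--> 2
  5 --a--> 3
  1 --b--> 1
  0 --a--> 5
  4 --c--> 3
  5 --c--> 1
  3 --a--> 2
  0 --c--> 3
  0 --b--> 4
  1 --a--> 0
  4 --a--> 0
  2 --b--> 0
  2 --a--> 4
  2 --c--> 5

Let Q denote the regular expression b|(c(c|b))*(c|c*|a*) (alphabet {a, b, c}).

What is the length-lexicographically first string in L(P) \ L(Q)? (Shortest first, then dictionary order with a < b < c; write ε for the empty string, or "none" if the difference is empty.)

ac

The string ac is accepted by P but not by Q.
No shorter string lies in the difference, and ac is the lexicographically first length-2 string in L(P) \ L(Q).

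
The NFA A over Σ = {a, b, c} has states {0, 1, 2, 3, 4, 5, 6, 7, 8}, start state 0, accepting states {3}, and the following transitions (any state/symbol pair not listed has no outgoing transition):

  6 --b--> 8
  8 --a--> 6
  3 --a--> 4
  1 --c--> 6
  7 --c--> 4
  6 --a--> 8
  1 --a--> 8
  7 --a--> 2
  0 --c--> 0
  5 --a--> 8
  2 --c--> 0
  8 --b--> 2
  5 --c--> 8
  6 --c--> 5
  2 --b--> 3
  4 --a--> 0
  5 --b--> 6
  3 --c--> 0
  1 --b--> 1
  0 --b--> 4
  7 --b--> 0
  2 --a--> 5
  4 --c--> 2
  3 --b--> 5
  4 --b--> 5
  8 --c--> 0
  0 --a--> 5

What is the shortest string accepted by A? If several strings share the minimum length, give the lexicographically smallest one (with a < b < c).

bcb

A breadth-first search from 0 reaches an accepting state first via the path 0 → 4 → 2 → 3 on input bcb.
No string of length < 3 is accepted (BFS exhausts all shorter strings without reaching an accepting state), and bcb is the lexicographically least accepting string of length 3.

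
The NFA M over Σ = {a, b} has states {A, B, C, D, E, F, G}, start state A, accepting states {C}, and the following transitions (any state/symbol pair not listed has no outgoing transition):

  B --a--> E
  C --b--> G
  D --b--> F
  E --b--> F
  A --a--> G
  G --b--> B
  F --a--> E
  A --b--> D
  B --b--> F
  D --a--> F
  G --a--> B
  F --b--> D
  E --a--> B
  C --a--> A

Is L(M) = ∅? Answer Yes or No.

The states reachable from the start state are {A, B, D, E, F, G}.
None of the accepting states {C} is reachable, so no string is accepted and L(M) = ∅.

Yes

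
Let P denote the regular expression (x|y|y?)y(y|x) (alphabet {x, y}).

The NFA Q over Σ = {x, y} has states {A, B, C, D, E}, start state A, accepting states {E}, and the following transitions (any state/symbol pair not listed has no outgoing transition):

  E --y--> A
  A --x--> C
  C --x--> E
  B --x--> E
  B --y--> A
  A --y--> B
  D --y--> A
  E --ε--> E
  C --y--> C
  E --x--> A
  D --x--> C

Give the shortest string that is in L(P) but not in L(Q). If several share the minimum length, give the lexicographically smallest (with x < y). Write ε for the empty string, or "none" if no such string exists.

yy

The string yy is accepted by P but not by Q.
No shorter string lies in the difference, and yy is the lexicographically first length-2 string in L(P) \ L(Q).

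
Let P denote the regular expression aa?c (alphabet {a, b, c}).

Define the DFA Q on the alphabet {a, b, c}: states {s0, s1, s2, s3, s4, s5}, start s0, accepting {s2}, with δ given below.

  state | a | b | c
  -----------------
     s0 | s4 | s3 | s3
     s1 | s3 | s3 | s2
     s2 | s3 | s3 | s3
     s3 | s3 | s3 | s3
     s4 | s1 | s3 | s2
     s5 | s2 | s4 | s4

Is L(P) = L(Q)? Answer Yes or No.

Yes

Converting the expression P to a DFA (subset construction, then merging equivalent states) gives the minimal DFA with states {p0, p1, p2, p3, p4}, start state p0, accepting states {p4} and transitions p0: a→p1, b→p2, c→p2; p1: a→p3, b→p2, c→p4; p2: a→p2, b→p2, c→p2; p3: a→p2, b→p2, c→p4; p4: a→p2, b→p2, c→p2.
Exploring the product automaton P × Q from the start pair (p0, s0), following both machines on each input symbol, reaches 5 state pairs: (p0, s0), (p1, s4), (p2, s3), (p3, s1), (p4, s2).
P accepts in {p4} and Q accepts in {s2}. In every reachable pair the two components are either both accepting — (p4, s2) — or both non-accepting, so no string is accepted by exactly one of the machines: L(P) \ L(Q) and L(Q) \ L(P) are both empty.
Hence every string is accepted by P iff it is accepted by Q, and the two languages coincide.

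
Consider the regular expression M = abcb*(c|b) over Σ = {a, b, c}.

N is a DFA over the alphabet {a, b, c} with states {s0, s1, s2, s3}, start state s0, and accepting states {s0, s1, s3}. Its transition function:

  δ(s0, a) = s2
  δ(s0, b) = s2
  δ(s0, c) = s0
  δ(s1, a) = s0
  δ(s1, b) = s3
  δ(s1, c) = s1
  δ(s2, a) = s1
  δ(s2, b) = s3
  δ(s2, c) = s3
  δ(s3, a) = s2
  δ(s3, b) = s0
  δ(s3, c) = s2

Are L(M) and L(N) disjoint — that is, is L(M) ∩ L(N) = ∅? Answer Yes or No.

The string abcb is accepted by both M and N.
Hence L(M) ∩ L(N) ≠ ∅.

No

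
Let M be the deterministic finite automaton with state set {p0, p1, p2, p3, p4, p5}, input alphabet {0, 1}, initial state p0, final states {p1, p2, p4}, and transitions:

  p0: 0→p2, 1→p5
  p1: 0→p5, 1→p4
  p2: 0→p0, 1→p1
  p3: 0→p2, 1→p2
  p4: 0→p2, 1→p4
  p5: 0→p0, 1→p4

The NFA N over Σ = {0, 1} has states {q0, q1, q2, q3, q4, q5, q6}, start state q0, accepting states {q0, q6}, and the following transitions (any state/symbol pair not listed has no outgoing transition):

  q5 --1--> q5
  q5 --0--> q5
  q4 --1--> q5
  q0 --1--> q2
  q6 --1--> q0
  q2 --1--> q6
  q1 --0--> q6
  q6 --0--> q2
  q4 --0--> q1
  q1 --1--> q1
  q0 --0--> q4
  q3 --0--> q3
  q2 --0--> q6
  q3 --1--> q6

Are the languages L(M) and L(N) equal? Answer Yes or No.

The string 0 is accepted by M but rejected by N.
So L(M) ≠ L(N).

No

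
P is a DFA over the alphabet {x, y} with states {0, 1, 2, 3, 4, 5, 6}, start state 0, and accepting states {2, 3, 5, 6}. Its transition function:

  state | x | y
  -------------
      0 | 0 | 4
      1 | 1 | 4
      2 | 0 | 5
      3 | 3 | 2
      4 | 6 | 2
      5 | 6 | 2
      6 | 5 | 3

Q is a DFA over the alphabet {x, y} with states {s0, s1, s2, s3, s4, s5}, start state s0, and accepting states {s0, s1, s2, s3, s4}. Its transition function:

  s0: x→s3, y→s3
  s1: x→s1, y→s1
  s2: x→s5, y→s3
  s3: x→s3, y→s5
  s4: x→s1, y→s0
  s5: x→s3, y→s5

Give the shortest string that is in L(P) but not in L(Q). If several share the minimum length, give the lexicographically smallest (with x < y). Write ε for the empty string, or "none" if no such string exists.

The string yy is accepted by P but not by Q.
No shorter string lies in the difference, and yy is the lexicographically first length-2 string in L(P) \ L(Q).

yy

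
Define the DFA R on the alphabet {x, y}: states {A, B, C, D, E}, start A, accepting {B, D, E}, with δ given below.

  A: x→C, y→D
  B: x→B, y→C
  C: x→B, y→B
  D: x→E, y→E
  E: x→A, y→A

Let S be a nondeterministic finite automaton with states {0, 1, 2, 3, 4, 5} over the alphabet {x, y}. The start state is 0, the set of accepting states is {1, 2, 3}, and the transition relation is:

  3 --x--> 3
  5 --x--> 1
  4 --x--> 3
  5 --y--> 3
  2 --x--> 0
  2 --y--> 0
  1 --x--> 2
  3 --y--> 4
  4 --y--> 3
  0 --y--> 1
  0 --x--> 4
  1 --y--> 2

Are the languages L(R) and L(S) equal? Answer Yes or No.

Yes

Exploring the product automaton R × S from the start pair (A, 0), following both machines on each input symbol, reaches 5 state pairs: (A, 0), (C, 4), (D, 1), (B, 3), (E, 2).
R accepts in {B, D, E} and S accepts in {1, 2, 3}. In every reachable pair the two components are either both accepting — (D, 1), (B, 3), (E, 2) — or both non-accepting, so no string is accepted by exactly one of the machines: L(R) \ L(S) and L(S) \ L(R) are both empty.
Hence every string is accepted by R iff it is accepted by S, and the two languages coincide.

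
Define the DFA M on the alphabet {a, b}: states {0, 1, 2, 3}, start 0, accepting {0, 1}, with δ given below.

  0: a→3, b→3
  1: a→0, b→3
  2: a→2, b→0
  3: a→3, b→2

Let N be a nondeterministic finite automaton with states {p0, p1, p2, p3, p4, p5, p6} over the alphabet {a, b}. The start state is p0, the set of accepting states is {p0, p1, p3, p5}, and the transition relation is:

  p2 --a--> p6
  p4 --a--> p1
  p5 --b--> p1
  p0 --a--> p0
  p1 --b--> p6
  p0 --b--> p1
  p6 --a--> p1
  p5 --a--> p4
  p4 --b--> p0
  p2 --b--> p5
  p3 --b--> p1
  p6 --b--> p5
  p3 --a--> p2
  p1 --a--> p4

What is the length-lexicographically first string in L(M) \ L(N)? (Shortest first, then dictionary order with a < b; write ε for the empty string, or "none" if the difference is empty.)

The string abb is accepted by M but not by N.
No shorter string lies in the difference, and abb is the lexicographically first length-3 string in L(M) \ L(N).

abb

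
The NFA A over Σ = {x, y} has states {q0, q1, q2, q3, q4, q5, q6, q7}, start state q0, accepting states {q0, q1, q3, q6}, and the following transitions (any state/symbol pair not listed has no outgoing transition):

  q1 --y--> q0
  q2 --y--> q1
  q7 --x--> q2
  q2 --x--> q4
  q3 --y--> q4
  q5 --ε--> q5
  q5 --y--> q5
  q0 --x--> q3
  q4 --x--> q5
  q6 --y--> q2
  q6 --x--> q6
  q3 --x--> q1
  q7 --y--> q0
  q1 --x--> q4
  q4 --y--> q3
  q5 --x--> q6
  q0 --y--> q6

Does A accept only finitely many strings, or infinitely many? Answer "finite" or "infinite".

State q0 is reachable from the start and can reach an accepting state, and it lies on the cycle q0 → q3 → q1 → q0.
Traversing that cycle any number of times yields accepted strings of unbounded length, so the language is infinite.

infinite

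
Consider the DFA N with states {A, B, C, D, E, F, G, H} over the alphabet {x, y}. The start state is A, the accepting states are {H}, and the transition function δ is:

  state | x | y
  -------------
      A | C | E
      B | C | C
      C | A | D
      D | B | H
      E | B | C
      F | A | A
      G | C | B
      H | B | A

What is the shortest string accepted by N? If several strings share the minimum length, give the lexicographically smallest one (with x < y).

xyy

A breadth-first search from A reaches an accepting state first via the path A → C → D → H on input xyy.
No string of length < 3 is accepted (BFS exhausts all shorter strings without reaching an accepting state), and xyy is the lexicographically least accepting string of length 3.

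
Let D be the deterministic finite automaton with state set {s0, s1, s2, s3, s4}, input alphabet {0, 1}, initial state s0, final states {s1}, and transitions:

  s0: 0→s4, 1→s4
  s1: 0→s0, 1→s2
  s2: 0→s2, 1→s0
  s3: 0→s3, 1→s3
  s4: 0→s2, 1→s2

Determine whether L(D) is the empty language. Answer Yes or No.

The states reachable from the start state are {s0, s2, s4}.
None of the accepting states {s1} is reachable, so no string is accepted and L(D) = ∅.

Yes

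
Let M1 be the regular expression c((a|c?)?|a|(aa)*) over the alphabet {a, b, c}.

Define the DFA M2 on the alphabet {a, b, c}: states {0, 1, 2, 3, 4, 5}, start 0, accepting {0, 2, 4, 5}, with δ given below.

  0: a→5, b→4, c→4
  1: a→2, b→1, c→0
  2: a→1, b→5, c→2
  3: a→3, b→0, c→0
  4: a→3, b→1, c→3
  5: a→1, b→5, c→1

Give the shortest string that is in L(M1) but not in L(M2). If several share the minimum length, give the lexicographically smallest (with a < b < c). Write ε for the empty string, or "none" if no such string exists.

ca

The string ca is accepted by M1 but not by M2.
No shorter string lies in the difference, and ca is the lexicographically first length-2 string in L(M1) \ L(M2).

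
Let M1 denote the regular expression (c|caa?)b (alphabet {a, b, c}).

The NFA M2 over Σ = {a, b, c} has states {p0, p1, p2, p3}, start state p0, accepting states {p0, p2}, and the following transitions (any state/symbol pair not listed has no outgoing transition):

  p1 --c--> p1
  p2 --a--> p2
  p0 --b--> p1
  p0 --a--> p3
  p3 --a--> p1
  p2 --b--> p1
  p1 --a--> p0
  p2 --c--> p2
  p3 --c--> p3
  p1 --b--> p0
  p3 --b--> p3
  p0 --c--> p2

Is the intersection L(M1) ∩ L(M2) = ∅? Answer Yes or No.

Yes

Converting the expression M1 to a DFA (subset construction, then merging equivalent states) gives the minimal DFA with states {r0, r1, r2, r3, r4, r5}, start state r0, accepting states {r4} and transitions r0: a→r1, b→r1, c→r2; r1: a→r1, b→r1, c→r1; r2: a→r3, b→r4, c→r1; r3: a→r5, b→r4, c→r1; r4: a→r1, b→r1, c→r1; r5: a→r1, b→r4, c→r1.
Exploring the product automaton M1 × M2 from the start pair (r0, p0), following both machines on each input symbol, reaches 9 state pairs: (r0, p0), (r1, p3), (r1, p1), (r2, p2), (r1, p0), (r3, p2), (r4, p1), (r1, p2), (r5, p2).
M1 accepts in {r4} and M2 accepts in {p0, p2}; no reachable pair has both components accepting, so no string drives both machines to acceptance simultaneously and L(M1) ∩ L(M2) = ∅.
So no string is accepted by both, and the intersection is empty.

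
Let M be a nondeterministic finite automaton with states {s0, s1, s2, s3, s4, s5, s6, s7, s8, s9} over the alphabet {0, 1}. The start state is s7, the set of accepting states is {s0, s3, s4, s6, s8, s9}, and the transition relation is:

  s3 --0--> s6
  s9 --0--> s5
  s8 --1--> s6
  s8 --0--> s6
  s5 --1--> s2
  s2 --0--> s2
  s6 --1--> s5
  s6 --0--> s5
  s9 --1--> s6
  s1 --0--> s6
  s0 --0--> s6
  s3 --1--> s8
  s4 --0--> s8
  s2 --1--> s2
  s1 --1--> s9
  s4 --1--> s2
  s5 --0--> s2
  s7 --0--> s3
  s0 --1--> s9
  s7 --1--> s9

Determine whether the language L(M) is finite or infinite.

The useful states (reachable from s7 and able to reach an accepting state) are {s3, s6, s7, s8, s9}.
Restricted to these states the transition graph has no cycle, so every accepting path has bounded length and L is finite.

finite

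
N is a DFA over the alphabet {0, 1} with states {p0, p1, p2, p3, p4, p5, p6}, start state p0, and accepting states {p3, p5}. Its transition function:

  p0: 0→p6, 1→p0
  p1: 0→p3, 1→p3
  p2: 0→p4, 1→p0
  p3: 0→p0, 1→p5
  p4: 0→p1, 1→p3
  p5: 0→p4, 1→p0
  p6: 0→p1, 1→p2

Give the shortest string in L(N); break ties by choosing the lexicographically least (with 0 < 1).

A breadth-first search from p0 reaches an accepting state first via the path p0 → p6 → p1 → p3 on input 000.
No string of length < 3 is accepted (BFS exhausts all shorter strings without reaching an accepting state), and 000 is the lexicographically least accepting string of length 3.

000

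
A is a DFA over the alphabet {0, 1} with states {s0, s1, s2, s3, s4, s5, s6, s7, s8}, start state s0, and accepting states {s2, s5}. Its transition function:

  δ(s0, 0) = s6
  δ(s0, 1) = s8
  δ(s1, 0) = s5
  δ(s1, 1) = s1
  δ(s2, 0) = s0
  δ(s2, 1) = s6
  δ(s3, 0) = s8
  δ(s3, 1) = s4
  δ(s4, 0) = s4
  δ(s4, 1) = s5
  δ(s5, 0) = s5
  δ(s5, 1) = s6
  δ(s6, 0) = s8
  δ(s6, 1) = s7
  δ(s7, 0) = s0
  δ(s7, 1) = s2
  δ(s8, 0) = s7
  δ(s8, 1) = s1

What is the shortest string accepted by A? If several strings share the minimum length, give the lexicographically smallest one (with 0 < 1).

011

A breadth-first search from s0 reaches an accepting state first via the path s0 → s6 → s7 → s2 on input 011.
No string of length < 3 is accepted (BFS exhausts all shorter strings without reaching an accepting state), and 011 is the lexicographically least accepting string of length 3.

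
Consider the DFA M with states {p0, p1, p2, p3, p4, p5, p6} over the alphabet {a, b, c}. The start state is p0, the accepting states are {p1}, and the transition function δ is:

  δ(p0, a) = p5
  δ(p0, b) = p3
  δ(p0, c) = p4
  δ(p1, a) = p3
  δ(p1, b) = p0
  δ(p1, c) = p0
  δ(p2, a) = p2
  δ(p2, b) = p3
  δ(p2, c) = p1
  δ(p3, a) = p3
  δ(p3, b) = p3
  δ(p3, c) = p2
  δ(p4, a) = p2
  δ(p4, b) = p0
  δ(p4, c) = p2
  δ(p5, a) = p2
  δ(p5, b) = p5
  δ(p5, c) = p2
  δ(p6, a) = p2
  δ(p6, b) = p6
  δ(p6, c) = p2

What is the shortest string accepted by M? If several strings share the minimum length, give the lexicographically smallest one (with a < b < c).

aac

A breadth-first search from p0 reaches an accepting state first via the path p0 → p5 → p2 → p1 on input aac.
No string of length < 3 is accepted (BFS exhausts all shorter strings without reaching an accepting state), and aac is the lexicographically least accepting string of length 3.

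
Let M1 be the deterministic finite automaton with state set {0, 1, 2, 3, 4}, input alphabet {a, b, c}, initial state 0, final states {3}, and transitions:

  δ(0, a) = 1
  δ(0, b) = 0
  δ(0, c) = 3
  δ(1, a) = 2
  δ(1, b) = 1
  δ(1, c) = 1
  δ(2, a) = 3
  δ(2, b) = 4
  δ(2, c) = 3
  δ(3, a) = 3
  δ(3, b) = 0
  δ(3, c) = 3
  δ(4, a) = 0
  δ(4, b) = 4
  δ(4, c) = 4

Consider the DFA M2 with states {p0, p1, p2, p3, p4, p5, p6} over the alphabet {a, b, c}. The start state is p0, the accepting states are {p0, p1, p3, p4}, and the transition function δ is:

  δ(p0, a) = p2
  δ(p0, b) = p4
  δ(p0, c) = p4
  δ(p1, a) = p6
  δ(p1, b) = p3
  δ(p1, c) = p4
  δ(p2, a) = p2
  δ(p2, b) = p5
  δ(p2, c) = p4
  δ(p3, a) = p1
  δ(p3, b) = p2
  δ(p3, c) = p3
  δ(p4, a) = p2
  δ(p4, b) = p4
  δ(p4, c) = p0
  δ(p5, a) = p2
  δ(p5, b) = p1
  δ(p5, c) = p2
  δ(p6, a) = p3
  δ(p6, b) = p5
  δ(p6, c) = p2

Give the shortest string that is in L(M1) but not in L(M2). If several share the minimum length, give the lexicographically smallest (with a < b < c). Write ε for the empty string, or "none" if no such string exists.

ca

The string ca is accepted by M1 but not by M2.
No shorter string lies in the difference, and ca is the lexicographically first length-2 string in L(M1) \ L(M2).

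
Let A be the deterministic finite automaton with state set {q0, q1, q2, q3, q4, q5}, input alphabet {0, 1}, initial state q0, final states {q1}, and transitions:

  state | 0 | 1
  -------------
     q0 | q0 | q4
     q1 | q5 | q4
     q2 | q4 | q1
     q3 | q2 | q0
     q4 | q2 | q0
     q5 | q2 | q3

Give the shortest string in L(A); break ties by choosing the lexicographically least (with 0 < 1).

101

A breadth-first search from q0 reaches an accepting state first via the path q0 → q4 → q2 → q1 on input 101.
No string of length < 3 is accepted (BFS exhausts all shorter strings without reaching an accepting state), and 101 is the lexicographically least accepting string of length 3.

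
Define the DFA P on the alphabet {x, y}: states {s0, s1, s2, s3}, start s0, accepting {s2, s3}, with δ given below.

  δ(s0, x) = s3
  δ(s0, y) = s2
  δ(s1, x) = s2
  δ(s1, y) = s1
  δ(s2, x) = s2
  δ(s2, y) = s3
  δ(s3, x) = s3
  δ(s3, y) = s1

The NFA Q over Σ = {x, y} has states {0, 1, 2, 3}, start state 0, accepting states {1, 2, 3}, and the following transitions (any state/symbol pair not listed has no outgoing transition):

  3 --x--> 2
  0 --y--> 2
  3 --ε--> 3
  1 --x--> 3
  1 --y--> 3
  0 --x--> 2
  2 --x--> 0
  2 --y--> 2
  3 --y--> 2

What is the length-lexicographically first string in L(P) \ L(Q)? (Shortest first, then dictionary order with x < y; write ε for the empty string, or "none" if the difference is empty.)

xx

The string xx is accepted by P but not by Q.
No shorter string lies in the difference, and xx is the lexicographically first length-2 string in L(P) \ L(Q).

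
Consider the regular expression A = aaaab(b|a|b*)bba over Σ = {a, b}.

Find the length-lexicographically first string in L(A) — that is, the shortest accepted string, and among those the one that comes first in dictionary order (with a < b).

aaaabbba

By inspection of the expression, no string of length less than 8 matches, and aaaabbba is the lexicographically first match of length 8.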